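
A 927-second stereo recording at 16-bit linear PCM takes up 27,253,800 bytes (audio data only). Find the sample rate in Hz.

7,350 Hz

Bytes = sample_rate × seconds × bytes_per_sample × channels.
sample_rate = 27,253,800 / (927 × 2 × 2) = 27,253,800 / 3,708 = 7,350 Hz.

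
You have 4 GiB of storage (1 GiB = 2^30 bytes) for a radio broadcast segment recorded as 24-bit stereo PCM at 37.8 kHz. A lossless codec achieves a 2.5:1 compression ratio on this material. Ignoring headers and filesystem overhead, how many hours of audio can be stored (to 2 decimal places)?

13.15 hours

Uncompressed byte rate = 37,800 × 3 × 2 = 226,800 bytes/s.
After 2.5:1 compression, effective rate ≈ 90720 bytes/s.
Capacity = 4 × 1,073,741,824 = 4,294,967,296 bytes.
4,294,967,296 / effective rate ≈ 47343.11 s → 13.15 hours.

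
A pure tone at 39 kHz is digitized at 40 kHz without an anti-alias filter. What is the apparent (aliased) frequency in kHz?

1 kHz

Nyquist = 40,000/2 = 20,000 Hz; 39,000 Hz exceeds it.
Alias = |39,000 − 1×40,000| = |39,000 − 40,000| = 1,000 Hz = 1 kHz.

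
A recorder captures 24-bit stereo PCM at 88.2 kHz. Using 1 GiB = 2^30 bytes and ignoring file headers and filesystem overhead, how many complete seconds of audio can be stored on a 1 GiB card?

2,028 seconds

Uncompressed byte rate = 88,200 × 3 × 2 = 529,200 bytes/s.
Capacity = 1 × 1,073,741,824 = 1,073,741,824 bytes.
1,073,741,824 / 529,200 ≈ 2028.99 s → 2,028 seconds.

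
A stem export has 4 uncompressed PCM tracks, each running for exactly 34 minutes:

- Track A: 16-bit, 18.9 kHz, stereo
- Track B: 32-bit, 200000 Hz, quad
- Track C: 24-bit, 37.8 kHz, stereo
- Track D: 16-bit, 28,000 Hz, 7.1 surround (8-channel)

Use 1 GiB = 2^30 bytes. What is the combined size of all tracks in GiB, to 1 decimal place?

exactly 34 minutes = 2,040 s.
Track A: 18,900 × 2,040 × 2 × 2 = 154,224,000 bytes.
Track B: 200,000 × 2,040 × 4 × 4 = 6,528,000,000 bytes.
Track C: 37,800 × 2,040 × 3 × 2 = 462,672,000 bytes.
Track D: 28,000 × 2,040 × 2 × 8 = 913,920,000 bytes.
Total = 8,058,816,000 bytes = 7.5 GiB.

7.5 GiB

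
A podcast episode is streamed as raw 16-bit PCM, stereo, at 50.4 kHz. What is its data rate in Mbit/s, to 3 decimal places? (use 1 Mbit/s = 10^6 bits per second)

Bit rate = 50,400 × 16 × 2 = 1,612,800 bits/s.
= 1.613 Mbit/s.

1.613 Mbit/s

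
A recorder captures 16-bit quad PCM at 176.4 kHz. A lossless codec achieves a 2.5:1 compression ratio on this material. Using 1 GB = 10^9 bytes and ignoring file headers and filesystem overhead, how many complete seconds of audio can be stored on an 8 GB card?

Uncompressed byte rate = 176,400 × 2 × 4 = 1,411,200 bytes/s.
After 2.5:1 compression, effective rate ≈ 564480 bytes/s.
Capacity = 8 × 1,000,000,000 = 8,000,000,000 bytes.
8,000,000,000 / effective rate ≈ 14172.34 s → 14,172 seconds.

14,172 seconds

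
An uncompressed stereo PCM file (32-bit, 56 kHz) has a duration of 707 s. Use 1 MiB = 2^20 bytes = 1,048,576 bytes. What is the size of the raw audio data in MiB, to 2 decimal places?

302.06 MiB

Bytes = 56,000 samples/s × 707 s × 4 bytes/sample × 2 ch = 316,736,000 bytes.
316,736,000 / 1,048,576 = 302.06 MiB.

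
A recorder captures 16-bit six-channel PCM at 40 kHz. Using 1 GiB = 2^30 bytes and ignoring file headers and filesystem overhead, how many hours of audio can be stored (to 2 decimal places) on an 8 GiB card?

Uncompressed byte rate = 40,000 × 2 × 6 = 480,000 bytes/s.
Capacity = 8 × 1,073,741,824 = 8,589,934,592 bytes.
8,589,934,592 / 480,000 ≈ 17895.7 s → 4.97 hours.

4.97 hours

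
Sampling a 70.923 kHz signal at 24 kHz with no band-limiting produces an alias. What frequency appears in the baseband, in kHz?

1.077 kHz

Nyquist = 24,000/2 = 12,000 Hz; 70,923 Hz exceeds it.
Alias = |70,923 − 3×24,000| = |70,923 − 72,000| = 1,077 Hz = 1.077 kHz.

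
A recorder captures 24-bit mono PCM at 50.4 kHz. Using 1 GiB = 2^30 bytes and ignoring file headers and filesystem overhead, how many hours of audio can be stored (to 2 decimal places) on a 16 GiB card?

Uncompressed byte rate = 50,400 × 3 × 1 = 151,200 bytes/s.
Capacity = 16 × 1,073,741,824 = 17,179,869,184 bytes.
17,179,869,184 / 151,200 ≈ 113623.47 s → 31.56 hours.

31.56 hours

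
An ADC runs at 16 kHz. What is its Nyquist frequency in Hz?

8,000 Hz

Nyquist frequency = sample rate / 2 = 16,000 / 2 = 8,000 Hz.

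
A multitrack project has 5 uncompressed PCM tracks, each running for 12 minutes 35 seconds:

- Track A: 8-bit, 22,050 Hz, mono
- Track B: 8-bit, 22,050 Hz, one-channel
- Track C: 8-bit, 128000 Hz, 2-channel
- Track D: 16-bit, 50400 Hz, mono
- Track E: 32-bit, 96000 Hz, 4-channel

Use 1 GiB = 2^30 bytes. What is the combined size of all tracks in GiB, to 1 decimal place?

1.4 GiB

12 minutes 35 seconds = 755 s.
Track A: 22,050 × 755 × 1 × 1 = 16,647,750 bytes.
Track B: 22,050 × 755 × 1 × 1 = 16,647,750 bytes.
Track C: 128,000 × 755 × 1 × 2 = 193,280,000 bytes.
Track D: 50,400 × 755 × 2 × 1 = 76,104,000 bytes.
Track E: 96,000 × 755 × 4 × 4 = 1,159,680,000 bytes.
Total = 1,462,359,500 bytes = 1.4 GiB.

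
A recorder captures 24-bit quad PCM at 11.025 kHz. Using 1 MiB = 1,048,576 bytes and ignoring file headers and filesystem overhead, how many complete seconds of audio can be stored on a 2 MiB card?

Uncompressed byte rate = 11,025 × 3 × 4 = 132,300 bytes/s.
Capacity = 2 × 1,048,576 = 2,097,152 bytes.
2,097,152 / 132,300 ≈ 15.85 s → 15 seconds.

15 seconds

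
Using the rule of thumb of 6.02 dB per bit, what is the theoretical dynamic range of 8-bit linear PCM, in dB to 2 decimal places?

48.16 dB

8 × 6.02 = 48.16 dB.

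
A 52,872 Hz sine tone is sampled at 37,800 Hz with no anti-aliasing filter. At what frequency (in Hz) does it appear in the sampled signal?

Nyquist = 37,800/2 = 18,900 Hz; 52,872 Hz exceeds it.
Alias = |52,872 − 1×37,800| = |52,872 − 37,800| = 15,072 Hz.

15,072 Hz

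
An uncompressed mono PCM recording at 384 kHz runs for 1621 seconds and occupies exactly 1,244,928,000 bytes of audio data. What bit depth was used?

16 bits

Bytes per sample = 1,244,928,000 / (384,000 × 1,621 × 1) = 1,244,928,000 / 622,464,000 = 2.
Bit depth = 2 × 8 = 16 bits.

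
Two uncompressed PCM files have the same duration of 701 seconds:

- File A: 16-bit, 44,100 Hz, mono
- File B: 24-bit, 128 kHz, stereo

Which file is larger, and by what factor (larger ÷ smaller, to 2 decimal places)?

File B, by a factor of 8.71

File A: 44,100 × 2 × 1 = 88,200 bytes/s.
File B: 128,000 × 3 × 2 = 768,000 bytes/s.
File B is larger; ratio = 538,368,000 / 61,828,200 = 8.71.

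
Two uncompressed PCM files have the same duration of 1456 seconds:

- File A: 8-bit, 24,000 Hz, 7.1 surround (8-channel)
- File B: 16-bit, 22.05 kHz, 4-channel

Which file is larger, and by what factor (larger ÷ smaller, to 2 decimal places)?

File A, by a factor of 1.09

File A: 24,000 × 1 × 8 = 192,000 bytes/s.
File B: 22,050 × 2 × 4 = 176,400 bytes/s.
File A is larger; ratio = 279,552,000 / 256,838,400 = 1.09.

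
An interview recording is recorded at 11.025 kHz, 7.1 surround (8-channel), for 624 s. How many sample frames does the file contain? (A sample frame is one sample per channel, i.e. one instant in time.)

6,879,600 sample frames

11,025 samples/s × 624 s = 6,879,600 frames.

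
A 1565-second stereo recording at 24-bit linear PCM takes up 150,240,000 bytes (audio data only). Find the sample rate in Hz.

16,000 Hz

Bytes = sample_rate × seconds × bytes_per_sample × channels.
sample_rate = 150,240,000 / (1,565 × 3 × 2) = 150,240,000 / 9,390 = 16,000 Hz.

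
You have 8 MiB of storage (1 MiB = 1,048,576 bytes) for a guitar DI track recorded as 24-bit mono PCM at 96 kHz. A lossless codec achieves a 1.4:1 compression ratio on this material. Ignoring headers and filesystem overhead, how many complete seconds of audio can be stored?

40 seconds

Uncompressed byte rate = 96,000 × 3 × 1 = 288,000 bytes/s.
After 1.4:1 compression, effective rate ≈ 205714.29 bytes/s.
Capacity = 8 × 1,048,576 = 8,388,608 bytes.
8,388,608 / effective rate ≈ 40.78 s → 40 seconds.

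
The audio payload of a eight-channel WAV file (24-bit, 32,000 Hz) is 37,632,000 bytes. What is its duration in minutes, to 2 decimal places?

0.82 minutes

Byte rate = 32,000 × 3 × 8 = 768,000 bytes/s.
Duration = 37,632,000 / 768,000 = 49 s.
49 s / 60 = 0.82 minutes.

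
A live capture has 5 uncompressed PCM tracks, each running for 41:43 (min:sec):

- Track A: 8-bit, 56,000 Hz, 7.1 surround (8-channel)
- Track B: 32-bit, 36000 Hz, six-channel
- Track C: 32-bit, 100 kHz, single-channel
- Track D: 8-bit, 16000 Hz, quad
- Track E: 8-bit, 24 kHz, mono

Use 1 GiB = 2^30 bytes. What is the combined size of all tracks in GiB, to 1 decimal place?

4.2 GiB

41:43 (min:sec) = 2,503 s.
Track A: 56,000 × 2,503 × 1 × 8 = 1,121,344,000 bytes.
Track B: 36,000 × 2,503 × 4 × 6 = 2,162,592,000 bytes.
Track C: 100,000 × 2,503 × 4 × 1 = 1,001,200,000 bytes.
Track D: 16,000 × 2,503 × 1 × 4 = 160,192,000 bytes.
Track E: 24,000 × 2,503 × 1 × 1 = 60,072,000 bytes.
Total = 4,505,400,000 bytes = 4.2 GiB.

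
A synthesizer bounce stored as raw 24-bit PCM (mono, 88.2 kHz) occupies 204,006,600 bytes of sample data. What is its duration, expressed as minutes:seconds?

Byte rate = 88,200 × 3 × 1 = 264,600 bytes/s.
Duration = 204,006,600 / 264,600 = 771 s.
771 s = 12:51.

12:51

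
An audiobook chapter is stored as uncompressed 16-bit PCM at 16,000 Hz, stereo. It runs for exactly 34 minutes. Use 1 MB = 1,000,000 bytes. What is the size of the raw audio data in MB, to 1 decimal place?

130.6 MB

Duration = exactly 34 minutes = 2,040 s.
Bytes = 16,000 samples/s × 2,040 s × 2 bytes/sample × 2 ch = 130,560,000 bytes.
130,560,000 / 1,000,000 = 130.6 MB.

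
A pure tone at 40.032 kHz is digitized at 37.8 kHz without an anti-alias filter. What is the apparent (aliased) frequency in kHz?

Nyquist = 37,800/2 = 18,900 Hz; 40,032 Hz exceeds it.
Alias = |40,032 − 1×37,800| = |40,032 − 37,800| = 2,232 Hz = 2.232 kHz.

2.232 kHz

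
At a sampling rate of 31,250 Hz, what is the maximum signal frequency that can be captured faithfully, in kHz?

Nyquist frequency = sample rate / 2 = 31,250 / 2 = 15.625 kHz.

15.625 kHz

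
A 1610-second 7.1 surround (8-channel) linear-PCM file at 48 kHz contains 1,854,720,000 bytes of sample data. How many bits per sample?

Bytes per sample = 1,854,720,000 / (48,000 × 1,610 × 8) = 1,854,720,000 / 618,240,000 = 3.
Bit depth = 3 × 8 = 24 bits.

24 bits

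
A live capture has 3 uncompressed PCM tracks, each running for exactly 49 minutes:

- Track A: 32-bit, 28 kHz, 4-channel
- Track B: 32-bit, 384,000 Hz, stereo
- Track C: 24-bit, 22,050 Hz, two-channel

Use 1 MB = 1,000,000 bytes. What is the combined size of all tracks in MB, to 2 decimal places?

10737.76 MB

exactly 49 minutes = 2,940 s.
Track A: 28,000 × 2,940 × 4 × 4 = 1,317,120,000 bytes.
Track B: 384,000 × 2,940 × 4 × 2 = 9,031,680,000 bytes.
Track C: 22,050 × 2,940 × 3 × 2 = 388,962,000 bytes.
Total = 10,737,762,000 bytes = 10737.76 MB.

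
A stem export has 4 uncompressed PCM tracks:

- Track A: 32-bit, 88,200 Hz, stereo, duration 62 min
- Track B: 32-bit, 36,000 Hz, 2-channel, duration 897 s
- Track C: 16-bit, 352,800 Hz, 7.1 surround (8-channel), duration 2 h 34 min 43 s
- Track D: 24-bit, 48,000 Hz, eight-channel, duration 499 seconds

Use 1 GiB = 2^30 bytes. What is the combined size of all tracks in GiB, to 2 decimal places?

52.02 GiB

Track A: 62 min = 3,720 s; 88,200 × 3,720 × 4 × 2 = 2,624,832,000 bytes.
Track B: 36,000 × 897 × 4 × 2 = 258,336,000 bytes.
Track C: 2 h 34 min 43 s = 9,283 s; 352,800 × 9,283 × 2 × 8 = 52,400,678,400 bytes.
Track D: 48,000 × 499 × 3 × 8 = 574,848,000 bytes.
Total = 55,858,694,400 bytes = 52.02 GiB.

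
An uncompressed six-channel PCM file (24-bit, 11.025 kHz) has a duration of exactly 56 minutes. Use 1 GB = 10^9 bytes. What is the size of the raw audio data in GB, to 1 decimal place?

Duration = exactly 56 minutes = 3,360 s.
Bytes = 11,025 samples/s × 3,360 s × 3 bytes/sample × 6 ch = 666,792,000 bytes.
666,792,000 / 1,000,000,000 = 0.7 GB.

0.7 GB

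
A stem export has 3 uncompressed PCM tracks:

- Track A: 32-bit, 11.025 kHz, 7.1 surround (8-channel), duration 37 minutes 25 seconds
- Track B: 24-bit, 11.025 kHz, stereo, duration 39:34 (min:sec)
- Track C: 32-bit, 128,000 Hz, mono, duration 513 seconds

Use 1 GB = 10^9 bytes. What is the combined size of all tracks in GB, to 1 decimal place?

1.2 GB

Track A: 37 minutes 25 seconds = 2,245 s; 11,025 × 2,245 × 4 × 8 = 792,036,000 bytes.
Track B: 39:34 (min:sec) = 2,374 s; 11,025 × 2,374 × 3 × 2 = 157,040,100 bytes.
Track C: 128,000 × 513 × 4 × 1 = 262,656,000 bytes.
Total = 1,211,732,100 bytes = 1.2 GB.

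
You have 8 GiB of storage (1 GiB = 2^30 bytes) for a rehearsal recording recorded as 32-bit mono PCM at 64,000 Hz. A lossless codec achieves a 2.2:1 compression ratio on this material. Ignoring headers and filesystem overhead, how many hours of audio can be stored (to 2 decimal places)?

Uncompressed byte rate = 64,000 × 4 × 1 = 256,000 bytes/s.
After 2.2:1 compression, effective rate ≈ 116363.64 bytes/s.
Capacity = 8 × 1,073,741,824 = 8,589,934,592 bytes.
8,589,934,592 / effective rate ≈ 73819.75 s → 20.51 hours.

20.51 hours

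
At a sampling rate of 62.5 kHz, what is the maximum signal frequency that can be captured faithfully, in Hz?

31,250 Hz

Nyquist frequency = sample rate / 2 = 62,500 / 2 = 31,250 Hz.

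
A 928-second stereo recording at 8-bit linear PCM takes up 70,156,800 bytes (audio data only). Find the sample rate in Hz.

Bytes = sample_rate × seconds × bytes_per_sample × channels.
sample_rate = 70,156,800 / (928 × 1 × 2) = 70,156,800 / 1,856 = 37,800 Hz.

37,800 Hz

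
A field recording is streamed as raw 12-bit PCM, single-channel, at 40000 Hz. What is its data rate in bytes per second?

Bit rate = 40,000 × 12 × 1 = 480,000 bits/s.
480,000 / 8 = 60,000 bytes/s.

60,000 bytes/s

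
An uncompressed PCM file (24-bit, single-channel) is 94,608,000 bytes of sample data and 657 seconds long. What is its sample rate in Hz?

Bytes = sample_rate × seconds × bytes_per_sample × channels.
sample_rate = 94,608,000 / (657 × 3 × 1) = 94,608,000 / 1,971 = 48,000 Hz.

48,000 Hz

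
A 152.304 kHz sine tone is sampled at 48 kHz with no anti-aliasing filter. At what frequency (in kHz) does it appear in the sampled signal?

8.304 kHz

Nyquist = 48,000/2 = 24,000 Hz; 152,304 Hz exceeds it.
Alias = |152,304 − 3×48,000| = |152,304 − 144,000| = 8,304 Hz = 8.304 kHz.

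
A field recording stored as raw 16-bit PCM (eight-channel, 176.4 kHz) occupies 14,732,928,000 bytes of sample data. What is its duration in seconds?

5,220 seconds

Byte rate = 176,400 × 2 × 8 = 2,822,400 bytes/s.
Duration = 14,732,928,000 / 2,822,400 = 5,220 s.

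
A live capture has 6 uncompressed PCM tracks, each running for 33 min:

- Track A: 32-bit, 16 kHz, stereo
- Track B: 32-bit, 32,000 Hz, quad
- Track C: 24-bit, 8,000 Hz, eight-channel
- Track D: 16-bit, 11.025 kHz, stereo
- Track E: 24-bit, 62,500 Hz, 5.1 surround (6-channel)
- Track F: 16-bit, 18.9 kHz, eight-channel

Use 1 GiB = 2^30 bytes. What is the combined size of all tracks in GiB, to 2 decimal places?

33 min = 1,980 s.
Track A: 16,000 × 1,980 × 4 × 2 = 253,440,000 bytes.
Track B: 32,000 × 1,980 × 4 × 4 = 1,013,760,000 bytes.
Track C: 8,000 × 1,980 × 3 × 8 = 380,160,000 bytes.
Track D: 11,025 × 1,980 × 2 × 2 = 87,318,000 bytes.
Track E: 62,500 × 1,980 × 3 × 6 = 2,227,500,000 bytes.
Track F: 18,900 × 1,980 × 2 × 8 = 598,752,000 bytes.
Total = 4,560,930,000 bytes = 4.25 GiB.

4.25 GiB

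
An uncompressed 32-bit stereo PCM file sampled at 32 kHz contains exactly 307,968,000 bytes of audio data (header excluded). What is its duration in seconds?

1,203 seconds

Byte rate = 32,000 × 4 × 2 = 256,000 bytes/s.
Duration = 307,968,000 / 256,000 = 1,203 s.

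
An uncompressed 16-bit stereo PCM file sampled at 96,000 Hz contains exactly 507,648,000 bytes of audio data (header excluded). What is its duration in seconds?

1,322 seconds

Byte rate = 96,000 × 2 × 2 = 384,000 bytes/s.
Duration = 507,648,000 / 384,000 = 1,322 s.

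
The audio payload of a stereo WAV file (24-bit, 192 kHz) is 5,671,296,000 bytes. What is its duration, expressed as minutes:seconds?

Byte rate = 192,000 × 3 × 2 = 1,152,000 bytes/s.
Duration = 5,671,296,000 / 1,152,000 = 4,923 s.
4,923 s = 82:03.

82:03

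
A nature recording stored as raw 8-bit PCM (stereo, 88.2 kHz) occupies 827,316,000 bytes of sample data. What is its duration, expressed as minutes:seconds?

78:10

Byte rate = 88,200 × 1 × 2 = 176,400 bytes/s.
Duration = 827,316,000 / 176,400 = 4,690 s.
4,690 s = 78:10.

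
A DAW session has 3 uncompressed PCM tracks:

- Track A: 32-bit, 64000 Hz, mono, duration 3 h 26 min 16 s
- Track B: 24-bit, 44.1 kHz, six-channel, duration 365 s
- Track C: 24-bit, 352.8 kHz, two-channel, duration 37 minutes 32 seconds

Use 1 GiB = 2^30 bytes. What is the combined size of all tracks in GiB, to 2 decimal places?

7.66 GiB

Track A: 3 h 26 min 16 s = 12,376 s; 64,000 × 12,376 × 4 × 1 = 3,168,256,000 bytes.
Track B: 44,100 × 365 × 3 × 6 = 289,737,000 bytes.
Track C: 37 minutes 32 seconds = 2,252 s; 352,800 × 2,252 × 3 × 2 = 4,767,033,600 bytes.
Total = 8,225,026,600 bytes = 7.66 GiB.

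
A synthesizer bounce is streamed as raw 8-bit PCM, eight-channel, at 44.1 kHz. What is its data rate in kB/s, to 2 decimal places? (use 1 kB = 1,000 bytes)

Bit rate = 44,100 × 8 × 8 = 2,822,400 bits/s.
2,822,400 / 8 = 352,800 B/s = 352.80 kB/s.

352.80 kB/s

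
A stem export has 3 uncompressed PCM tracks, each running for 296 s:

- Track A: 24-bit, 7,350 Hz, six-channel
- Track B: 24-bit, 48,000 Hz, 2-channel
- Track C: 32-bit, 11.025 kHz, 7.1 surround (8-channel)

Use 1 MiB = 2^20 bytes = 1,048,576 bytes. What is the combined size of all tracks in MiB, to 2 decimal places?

Track A: 7,350 × 296 × 3 × 6 = 39,160,800 bytes.
Track B: 48,000 × 296 × 3 × 2 = 85,248,000 bytes.
Track C: 11,025 × 296 × 4 × 8 = 104,428,800 bytes.
Total = 228,837,600 bytes = 218.24 MiB.

218.24 MiB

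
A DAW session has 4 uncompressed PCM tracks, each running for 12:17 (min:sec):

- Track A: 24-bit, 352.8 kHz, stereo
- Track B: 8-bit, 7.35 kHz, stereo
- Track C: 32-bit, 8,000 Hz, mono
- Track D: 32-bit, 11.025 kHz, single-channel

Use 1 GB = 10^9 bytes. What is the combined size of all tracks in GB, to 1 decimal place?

1.6 GB

12:17 (min:sec) = 737 s.
Track A: 352,800 × 737 × 3 × 2 = 1,560,081,600 bytes.
Track B: 7,350 × 737 × 1 × 2 = 10,833,900 bytes.
Track C: 8,000 × 737 × 4 × 1 = 23,584,000 bytes.
Track D: 11,025 × 737 × 4 × 1 = 32,501,700 bytes.
Total = 1,627,001,200 bytes = 1.6 GB.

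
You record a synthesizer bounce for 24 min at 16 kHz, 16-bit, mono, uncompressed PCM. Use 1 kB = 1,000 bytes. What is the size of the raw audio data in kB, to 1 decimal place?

46080.0 kB

Duration = 24 min = 1,440 s.
Bytes = 16,000 samples/s × 1,440 s × 2 bytes/sample × 1 ch = 46,080,000 bytes.
46,080,000 / 1,000 = 46080.0 kB.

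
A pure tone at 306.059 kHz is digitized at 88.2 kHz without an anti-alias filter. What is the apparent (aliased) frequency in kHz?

41.459 kHz

Nyquist = 88,200/2 = 44,100 Hz; 306,059 Hz exceeds it.
Alias = |306,059 − 3×88,200| = |306,059 − 264,600| = 41,459 Hz = 41.459 kHz.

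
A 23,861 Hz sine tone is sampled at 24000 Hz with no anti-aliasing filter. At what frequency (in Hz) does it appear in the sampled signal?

Nyquist = 24,000/2 = 12,000 Hz; 23,861 Hz exceeds it.
Alias = |23,861 − 1×24,000| = |23,861 − 24,000| = 139 Hz.

139 Hz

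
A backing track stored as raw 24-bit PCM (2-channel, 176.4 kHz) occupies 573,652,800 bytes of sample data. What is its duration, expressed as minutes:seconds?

Byte rate = 176,400 × 3 × 2 = 1,058,400 bytes/s.
Duration = 573,652,800 / 1,058,400 = 542 s.
542 s = 9:02.

9:02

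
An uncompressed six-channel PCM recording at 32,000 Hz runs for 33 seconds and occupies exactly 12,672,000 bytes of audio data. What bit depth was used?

16 bits

Bytes per sample = 12,672,000 / (32,000 × 33 × 6) = 12,672,000 / 6,336,000 = 2.
Bit depth = 2 × 8 = 16 bits.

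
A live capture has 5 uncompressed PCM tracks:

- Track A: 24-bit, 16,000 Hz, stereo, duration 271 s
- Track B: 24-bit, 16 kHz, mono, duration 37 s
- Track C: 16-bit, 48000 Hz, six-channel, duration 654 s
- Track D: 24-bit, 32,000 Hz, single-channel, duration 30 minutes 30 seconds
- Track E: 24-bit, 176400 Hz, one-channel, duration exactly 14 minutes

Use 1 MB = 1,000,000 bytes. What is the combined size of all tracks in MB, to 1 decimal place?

Track A: 16,000 × 271 × 3 × 2 = 26,016,000 bytes.
Track B: 16,000 × 37 × 3 × 1 = 1,776,000 bytes.
Track C: 48,000 × 654 × 2 × 6 = 376,704,000 bytes.
Track D: 30 minutes 30 seconds = 1,830 s; 32,000 × 1,830 × 3 × 1 = 175,680,000 bytes.
Track E: exactly 14 minutes = 840 s; 176,400 × 840 × 3 × 1 = 444,528,000 bytes.
Total = 1,024,704,000 bytes = 1024.7 MB.

1024.7 MB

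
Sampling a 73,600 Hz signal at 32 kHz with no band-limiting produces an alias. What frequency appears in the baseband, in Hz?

Nyquist = 32,000/2 = 16,000 Hz; 73,600 Hz exceeds it.
Alias = |73,600 − 2×32,000| = |73,600 − 64,000| = 9,600 Hz.

9,600 Hz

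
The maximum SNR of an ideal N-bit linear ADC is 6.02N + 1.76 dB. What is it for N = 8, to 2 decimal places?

49.92 dB

6.02 × 8 + 1.76 = 49.92 dB.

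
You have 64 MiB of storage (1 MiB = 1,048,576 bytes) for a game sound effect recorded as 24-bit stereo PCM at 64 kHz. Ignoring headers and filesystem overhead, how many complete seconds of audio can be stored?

Uncompressed byte rate = 64,000 × 3 × 2 = 384,000 bytes/s.
Capacity = 64 × 1,048,576 = 67,108,864 bytes.
67,108,864 / 384,000 ≈ 174.76 s → 174 seconds.

174 seconds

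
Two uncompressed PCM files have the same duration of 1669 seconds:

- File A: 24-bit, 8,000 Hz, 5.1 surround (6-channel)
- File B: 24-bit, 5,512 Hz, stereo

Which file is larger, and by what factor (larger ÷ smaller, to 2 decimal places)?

File A: 8,000 × 3 × 6 = 144,000 bytes/s.
File B: 5,512 × 3 × 2 = 33,072 bytes/s.
File A is larger; ratio = 240,336,000 / 55,197,168 = 4.35.

File A, by a factor of 4.35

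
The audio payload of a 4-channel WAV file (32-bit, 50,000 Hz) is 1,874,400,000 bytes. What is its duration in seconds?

2,343 seconds

Byte rate = 50,000 × 4 × 4 = 800,000 bytes/s.
Duration = 1,874,400,000 / 800,000 = 2,343 s.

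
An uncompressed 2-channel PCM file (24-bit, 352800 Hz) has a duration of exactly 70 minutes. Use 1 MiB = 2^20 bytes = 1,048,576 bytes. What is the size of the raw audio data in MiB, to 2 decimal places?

Duration = exactly 70 minutes = 4,200 s.
Bytes = 352,800 samples/s × 4,200 s × 3 bytes/sample × 2 ch = 8,890,560,000 bytes.
8,890,560,000 / 1,048,576 = 8478.70 MiB.

8478.70 MiB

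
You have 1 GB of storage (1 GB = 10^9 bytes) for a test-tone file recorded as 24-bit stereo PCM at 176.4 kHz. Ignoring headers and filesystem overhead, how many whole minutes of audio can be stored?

15 minutes

Uncompressed byte rate = 176,400 × 3 × 2 = 1,058,400 bytes/s.
Capacity = 1 × 1,000,000,000 = 1,000,000,000 bytes.
1,000,000,000 / 1,058,400 ≈ 944.82 s → 15 minutes.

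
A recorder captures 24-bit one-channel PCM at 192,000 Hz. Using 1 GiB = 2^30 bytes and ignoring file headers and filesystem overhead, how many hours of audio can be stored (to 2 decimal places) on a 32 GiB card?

Uncompressed byte rate = 192,000 × 3 × 1 = 576,000 bytes/s.
Capacity = 32 × 1,073,741,824 = 34,359,738,368 bytes.
34,359,738,368 / 576,000 ≈ 59652.32 s → 16.57 hours.

16.57 hours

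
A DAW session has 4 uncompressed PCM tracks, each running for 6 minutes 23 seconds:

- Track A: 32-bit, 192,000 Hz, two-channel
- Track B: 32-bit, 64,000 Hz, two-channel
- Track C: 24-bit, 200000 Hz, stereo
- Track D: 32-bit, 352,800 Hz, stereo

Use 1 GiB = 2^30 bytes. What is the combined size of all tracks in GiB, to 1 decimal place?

2.2 GiB

6 minutes 23 seconds = 383 s.
Track A: 192,000 × 383 × 4 × 2 = 588,288,000 bytes.
Track B: 64,000 × 383 × 4 × 2 = 196,096,000 bytes.
Track C: 200,000 × 383 × 3 × 2 = 459,600,000 bytes.
Track D: 352,800 × 383 × 4 × 2 = 1,080,979,200 bytes.
Total = 2,324,963,200 bytes = 2.2 GiB.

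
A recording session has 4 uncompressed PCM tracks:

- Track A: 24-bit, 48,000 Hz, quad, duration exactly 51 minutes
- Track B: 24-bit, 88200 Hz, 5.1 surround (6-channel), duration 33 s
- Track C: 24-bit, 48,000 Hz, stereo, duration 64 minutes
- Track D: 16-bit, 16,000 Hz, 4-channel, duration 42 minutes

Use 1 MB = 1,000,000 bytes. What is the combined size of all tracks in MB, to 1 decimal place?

3243.4 MB

Track A: exactly 51 minutes = 3,060 s; 48,000 × 3,060 × 3 × 4 = 1,762,560,000 bytes.
Track B: 88,200 × 33 × 3 × 6 = 52,390,800 bytes.
Track C: 64 minutes = 3,840 s; 48,000 × 3,840 × 3 × 2 = 1,105,920,000 bytes.
Track D: 42 minutes = 2,520 s; 16,000 × 2,520 × 2 × 4 = 322,560,000 bytes.
Total = 3,243,430,800 bytes = 3243.4 MB.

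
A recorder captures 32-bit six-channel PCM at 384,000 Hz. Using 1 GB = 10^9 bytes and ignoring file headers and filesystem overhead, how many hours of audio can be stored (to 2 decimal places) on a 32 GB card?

Uncompressed byte rate = 384,000 × 4 × 6 = 9,216,000 bytes/s.
Capacity = 32 × 1,000,000,000 = 32,000,000,000 bytes.
32,000,000,000 / 9,216,000 ≈ 3472.22 s → 0.96 hours.

0.96 hours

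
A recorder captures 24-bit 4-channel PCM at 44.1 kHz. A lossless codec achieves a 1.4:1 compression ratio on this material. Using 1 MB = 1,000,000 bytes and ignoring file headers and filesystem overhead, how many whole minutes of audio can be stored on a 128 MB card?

Uncompressed byte rate = 44,100 × 3 × 4 = 529,200 bytes/s.
After 1.4:1 compression, effective rate ≈ 378000 bytes/s.
Capacity = 128 × 1,000,000 = 128,000,000 bytes.
128,000,000 / effective rate ≈ 338.62 s → 5 minutes.

5 minutes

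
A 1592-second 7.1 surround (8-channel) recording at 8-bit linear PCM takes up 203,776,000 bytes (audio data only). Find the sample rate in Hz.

Bytes = sample_rate × seconds × bytes_per_sample × channels.
sample_rate = 203,776,000 / (1,592 × 1 × 8) = 203,776,000 / 12,736 = 16,000 Hz.

16,000 Hz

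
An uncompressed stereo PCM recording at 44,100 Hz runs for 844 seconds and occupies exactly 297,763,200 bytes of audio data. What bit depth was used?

32 bits

Bytes per sample = 297,763,200 / (44,100 × 844 × 2) = 297,763,200 / 74,440,800 = 4.
Bit depth = 4 × 8 = 32 bits.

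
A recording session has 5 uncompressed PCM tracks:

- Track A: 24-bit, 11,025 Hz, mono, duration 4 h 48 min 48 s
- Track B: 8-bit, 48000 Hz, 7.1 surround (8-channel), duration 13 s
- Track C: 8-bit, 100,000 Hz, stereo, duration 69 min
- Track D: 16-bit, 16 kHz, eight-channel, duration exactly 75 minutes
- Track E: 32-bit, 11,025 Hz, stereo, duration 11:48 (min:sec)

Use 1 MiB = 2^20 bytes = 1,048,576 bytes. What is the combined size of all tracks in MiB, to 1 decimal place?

2499.2 MiB

Track A: 4 h 48 min 48 s = 17,328 s; 11,025 × 17,328 × 3 × 1 = 573,123,600 bytes.
Track B: 48,000 × 13 × 1 × 8 = 4,992,000 bytes.
Track C: 69 min = 4,140 s; 100,000 × 4,140 × 1 × 2 = 828,000,000 bytes.
Track D: exactly 75 minutes = 4,500 s; 16,000 × 4,500 × 2 × 8 = 1,152,000,000 bytes.
Track E: 11:48 (min:sec) = 708 s; 11,025 × 708 × 4 × 2 = 62,445,600 bytes.
Total = 2,620,561,200 bytes = 2499.2 MiB.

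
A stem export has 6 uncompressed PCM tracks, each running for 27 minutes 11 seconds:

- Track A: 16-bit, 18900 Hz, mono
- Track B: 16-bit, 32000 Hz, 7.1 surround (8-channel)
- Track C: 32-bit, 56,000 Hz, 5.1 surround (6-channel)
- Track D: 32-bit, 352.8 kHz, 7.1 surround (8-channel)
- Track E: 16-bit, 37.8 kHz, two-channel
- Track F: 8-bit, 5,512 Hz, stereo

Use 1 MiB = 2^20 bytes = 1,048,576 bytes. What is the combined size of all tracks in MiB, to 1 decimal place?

20758.4 MiB

27 minutes 11 seconds = 1,631 s.
Track A: 18,900 × 1,631 × 2 × 1 = 61,651,800 bytes.
Track B: 32,000 × 1,631 × 2 × 8 = 835,072,000 bytes.
Track C: 56,000 × 1,631 × 4 × 6 = 2,192,064,000 bytes.
Track D: 352,800 × 1,631 × 4 × 8 = 18,413,337,600 bytes.
Track E: 37,800 × 1,631 × 2 × 2 = 246,607,200 bytes.
Track F: 5,512 × 1,631 × 1 × 2 = 17,980,144 bytes.
Total = 21,766,712,744 bytes = 20758.4 MiB.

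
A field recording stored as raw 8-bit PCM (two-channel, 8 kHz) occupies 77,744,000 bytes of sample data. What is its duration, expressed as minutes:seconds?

80:59

Byte rate = 8,000 × 1 × 2 = 16,000 bytes/s.
Duration = 77,744,000 / 16,000 = 4,859 s.
4,859 s = 80:59.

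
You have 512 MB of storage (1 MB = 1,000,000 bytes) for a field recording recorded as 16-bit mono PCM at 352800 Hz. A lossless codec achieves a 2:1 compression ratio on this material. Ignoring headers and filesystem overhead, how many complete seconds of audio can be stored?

Uncompressed byte rate = 352,800 × 2 × 1 = 705,600 bytes/s.
After 2:1 compression, effective rate ≈ 352800 bytes/s.
Capacity = 512 × 1,000,000 = 512,000,000 bytes.
512,000,000 / effective rate ≈ 1451.25 s → 1,451 seconds.

1,451 seconds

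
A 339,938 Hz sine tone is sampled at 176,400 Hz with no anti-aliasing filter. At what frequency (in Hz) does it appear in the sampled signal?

12,862 Hz

Nyquist = 176,400/2 = 88,200 Hz; 339,938 Hz exceeds it.
Alias = |339,938 − 2×176,400| = |339,938 − 352,800| = 12,862 Hz.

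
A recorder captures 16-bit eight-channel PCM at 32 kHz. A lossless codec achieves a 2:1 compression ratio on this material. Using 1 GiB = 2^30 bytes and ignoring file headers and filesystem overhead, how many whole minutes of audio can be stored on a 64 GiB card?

4,473 minutes

Uncompressed byte rate = 32,000 × 2 × 8 = 512,000 bytes/s.
After 2:1 compression, effective rate ≈ 256000 bytes/s.
Capacity = 64 × 1,073,741,824 = 68,719,476,736 bytes.
68,719,476,736 / effective rate ≈ 268435.46 s → 4,473 minutes.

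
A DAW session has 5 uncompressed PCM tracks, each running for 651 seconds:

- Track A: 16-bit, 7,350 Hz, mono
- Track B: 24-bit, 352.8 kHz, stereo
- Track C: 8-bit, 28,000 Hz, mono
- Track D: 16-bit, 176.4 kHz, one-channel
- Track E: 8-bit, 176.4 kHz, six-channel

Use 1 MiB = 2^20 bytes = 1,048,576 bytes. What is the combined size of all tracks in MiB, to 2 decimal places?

Track A: 7,350 × 651 × 2 × 1 = 9,569,700 bytes.
Track B: 352,800 × 651 × 3 × 2 = 1,378,036,800 bytes.
Track C: 28,000 × 651 × 1 × 1 = 18,228,000 bytes.
Track D: 176,400 × 651 × 2 × 1 = 229,672,800 bytes.
Track E: 176,400 × 651 × 1 × 6 = 689,018,400 bytes.
Total = 2,324,525,700 bytes = 2216.84 MiB.

2216.84 MiB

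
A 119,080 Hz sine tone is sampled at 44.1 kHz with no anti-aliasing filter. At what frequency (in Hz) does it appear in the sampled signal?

13,220 Hz

Nyquist = 44,100/2 = 22,050 Hz; 119,080 Hz exceeds it.
Alias = |119,080 − 3×44,100| = |119,080 − 132,300| = 13,220 Hz.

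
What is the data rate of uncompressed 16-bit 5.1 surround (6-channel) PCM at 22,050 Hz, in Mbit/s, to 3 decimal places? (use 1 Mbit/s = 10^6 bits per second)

Bit rate = 22,050 × 16 × 6 = 2,116,800 bits/s.
= 2.117 Mbit/s.

2.117 Mbit/s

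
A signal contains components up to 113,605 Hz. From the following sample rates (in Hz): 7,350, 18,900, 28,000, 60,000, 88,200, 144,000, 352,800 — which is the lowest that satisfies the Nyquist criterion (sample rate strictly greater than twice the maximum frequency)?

Need sample rate > 2 × 113,605 = 227,210 Hz.
Lowest listed rate above 227,210 Hz is 352,800 Hz.

352,800 Hz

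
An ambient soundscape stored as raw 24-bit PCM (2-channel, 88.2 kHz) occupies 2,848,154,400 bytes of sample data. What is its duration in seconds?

Byte rate = 88,200 × 3 × 2 = 529,200 bytes/s.
Duration = 2,848,154,400 / 529,200 = 5,382 s.

5,382 seconds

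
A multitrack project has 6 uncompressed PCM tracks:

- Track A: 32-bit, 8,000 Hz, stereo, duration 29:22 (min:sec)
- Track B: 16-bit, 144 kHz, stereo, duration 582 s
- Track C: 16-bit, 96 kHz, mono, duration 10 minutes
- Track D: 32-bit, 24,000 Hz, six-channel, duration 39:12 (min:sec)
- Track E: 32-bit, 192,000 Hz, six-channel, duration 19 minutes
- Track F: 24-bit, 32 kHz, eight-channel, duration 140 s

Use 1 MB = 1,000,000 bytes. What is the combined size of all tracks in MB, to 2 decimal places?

Track A: 29:22 (min:sec) = 1,762 s; 8,000 × 1,762 × 4 × 2 = 112,768,000 bytes.
Track B: 144,000 × 582 × 2 × 2 = 335,232,000 bytes.
Track C: 10 minutes = 600 s; 96,000 × 600 × 2 × 1 = 115,200,000 bytes.
Track D: 39:12 (min:sec) = 2,352 s; 24,000 × 2,352 × 4 × 6 = 1,354,752,000 bytes.
Track E: 19 minutes = 1,140 s; 192,000 × 1,140 × 4 × 6 = 5,253,120,000 bytes.
Track F: 32,000 × 140 × 3 × 8 = 107,520,000 bytes.
Total = 7,278,592,000 bytes = 7278.59 MB.

7278.59 MB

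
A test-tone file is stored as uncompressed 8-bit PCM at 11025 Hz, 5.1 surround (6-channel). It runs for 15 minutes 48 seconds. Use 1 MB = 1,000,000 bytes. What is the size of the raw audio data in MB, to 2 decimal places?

62.71 MB

Duration = 15 minutes 48 seconds = 948 s.
Bytes = 11,025 samples/s × 948 s × 1 bytes/sample × 6 ch = 62,710,200 bytes.
62,710,200 / 1,000,000 = 62.71 MB.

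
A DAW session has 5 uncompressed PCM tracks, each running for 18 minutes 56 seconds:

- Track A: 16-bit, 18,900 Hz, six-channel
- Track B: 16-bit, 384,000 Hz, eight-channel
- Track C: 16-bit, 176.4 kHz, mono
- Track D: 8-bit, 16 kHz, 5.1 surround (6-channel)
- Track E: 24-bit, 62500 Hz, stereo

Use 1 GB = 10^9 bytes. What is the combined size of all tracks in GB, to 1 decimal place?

8.2 GB

18 minutes 56 seconds = 1,136 s.
Track A: 18,900 × 1,136 × 2 × 6 = 257,644,800 bytes.
Track B: 384,000 × 1,136 × 2 × 8 = 6,979,584,000 bytes.
Track C: 176,400 × 1,136 × 2 × 1 = 400,780,800 bytes.
Track D: 16,000 × 1,136 × 1 × 6 = 109,056,000 bytes.
Track E: 62,500 × 1,136 × 3 × 2 = 426,000,000 bytes.
Total = 8,173,065,600 bytes = 8.2 GB.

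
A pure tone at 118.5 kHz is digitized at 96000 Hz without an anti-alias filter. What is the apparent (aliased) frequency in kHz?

22.5 kHz

Nyquist = 96,000/2 = 48,000 Hz; 118,500 Hz exceeds it.
Alias = |118,500 − 1×96,000| = |118,500 − 96,000| = 22,500 Hz = 22.5 kHz.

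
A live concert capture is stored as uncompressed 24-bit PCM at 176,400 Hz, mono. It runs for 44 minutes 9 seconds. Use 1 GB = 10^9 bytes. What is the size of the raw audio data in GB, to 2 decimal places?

1.40 GB

Duration = 44 minutes 9 seconds = 2,649 s.
Bytes = 176,400 samples/s × 2,649 s × 3 bytes/sample × 1 ch = 1,401,850,800 bytes.
1,401,850,800 / 1,000,000,000 = 1.40 GB.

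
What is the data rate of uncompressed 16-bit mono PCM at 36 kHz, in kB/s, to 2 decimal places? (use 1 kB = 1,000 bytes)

72.00 kB/s

Bit rate = 36,000 × 16 × 1 = 576,000 bits/s.
576,000 / 8 = 72,000 B/s = 72.00 kB/s.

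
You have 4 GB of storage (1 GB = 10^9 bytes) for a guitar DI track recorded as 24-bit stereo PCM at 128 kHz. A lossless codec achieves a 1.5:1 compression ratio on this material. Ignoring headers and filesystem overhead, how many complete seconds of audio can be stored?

7,812 seconds

Uncompressed byte rate = 128,000 × 3 × 2 = 768,000 bytes/s.
After 1.5:1 compression, effective rate ≈ 512000 bytes/s.
Capacity = 4 × 1,000,000,000 = 4,000,000,000 bytes.
4,000,000,000 / effective rate ≈ 7812.5 s → 7,812 seconds.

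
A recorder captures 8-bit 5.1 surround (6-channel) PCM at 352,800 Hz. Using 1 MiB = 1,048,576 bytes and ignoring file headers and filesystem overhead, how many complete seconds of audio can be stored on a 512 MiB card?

Uncompressed byte rate = 352,800 × 1 × 6 = 2,116,800 bytes/s.
Capacity = 512 × 1,048,576 = 536,870,912 bytes.
536,870,912 / 2,116,800 ≈ 253.62 s → 253 seconds.

253 seconds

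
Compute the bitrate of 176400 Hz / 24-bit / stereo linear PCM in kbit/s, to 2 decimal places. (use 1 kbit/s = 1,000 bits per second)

Bit rate = 176,400 × 24 × 2 = 8,467,200 bits/s.
= 8467.20 kbit/s.

8467.20 kbit/s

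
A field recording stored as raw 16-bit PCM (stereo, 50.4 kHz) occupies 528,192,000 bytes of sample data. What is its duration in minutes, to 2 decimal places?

Byte rate = 50,400 × 2 × 2 = 201,600 bytes/s.
Duration = 528,192,000 / 201,600 = 2,620 s.
2,620 s / 60 = 43.67 minutes.

43.67 minutes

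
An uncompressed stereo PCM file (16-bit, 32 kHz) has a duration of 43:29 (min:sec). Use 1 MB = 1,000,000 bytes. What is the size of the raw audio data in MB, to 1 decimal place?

Duration = 43:29 (min:sec) = 2,609 s.
Bytes = 32,000 samples/s × 2,609 s × 2 bytes/sample × 2 ch = 333,952,000 bytes.
333,952,000 / 1,000,000 = 334.0 MB.

334.0 MB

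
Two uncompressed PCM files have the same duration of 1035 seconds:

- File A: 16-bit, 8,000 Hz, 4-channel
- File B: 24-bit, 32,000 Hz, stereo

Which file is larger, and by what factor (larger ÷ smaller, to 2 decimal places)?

File A: 8,000 × 2 × 4 = 64,000 bytes/s.
File B: 32,000 × 3 × 2 = 192,000 bytes/s.
File B is larger; ratio = 198,720,000 / 66,240,000 = 3.00.

File B, by a factor of 3.00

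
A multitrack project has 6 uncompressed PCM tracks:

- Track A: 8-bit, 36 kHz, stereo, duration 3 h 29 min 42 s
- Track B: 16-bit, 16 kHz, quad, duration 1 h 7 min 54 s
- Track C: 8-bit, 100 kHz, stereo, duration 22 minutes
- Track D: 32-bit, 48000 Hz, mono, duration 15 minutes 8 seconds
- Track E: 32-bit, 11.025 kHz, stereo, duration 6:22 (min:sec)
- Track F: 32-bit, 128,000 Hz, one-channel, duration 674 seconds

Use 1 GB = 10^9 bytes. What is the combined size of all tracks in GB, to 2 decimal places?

Track A: 3 h 29 min 42 s = 12,582 s; 36,000 × 12,582 × 1 × 2 = 905,904,000 bytes.
Track B: 1 h 7 min 54 s = 4,074 s; 16,000 × 4,074 × 2 × 4 = 521,472,000 bytes.
Track C: 22 minutes = 1,320 s; 100,000 × 1,320 × 1 × 2 = 264,000,000 bytes.
Track D: 15 minutes 8 seconds = 908 s; 48,000 × 908 × 4 × 1 = 174,336,000 bytes.
Track E: 6:22 (min:sec) = 382 s; 11,025 × 382 × 4 × 2 = 33,692,400 bytes.
Track F: 128,000 × 674 × 4 × 1 = 345,088,000 bytes.
Total = 2,244,492,400 bytes = 2.24 GB.

2.24 GB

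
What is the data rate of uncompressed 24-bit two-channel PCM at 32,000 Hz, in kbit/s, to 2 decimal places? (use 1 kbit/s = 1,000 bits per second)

1536.00 kbit/s

Bit rate = 32,000 × 24 × 2 = 1,536,000 bits/s.
= 1536.00 kbit/s.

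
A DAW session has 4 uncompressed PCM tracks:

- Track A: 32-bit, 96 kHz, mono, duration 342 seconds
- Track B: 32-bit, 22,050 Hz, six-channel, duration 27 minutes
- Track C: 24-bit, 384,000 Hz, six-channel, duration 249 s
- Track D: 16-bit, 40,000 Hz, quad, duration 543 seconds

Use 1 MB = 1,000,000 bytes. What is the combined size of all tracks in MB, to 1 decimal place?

Track A: 96,000 × 342 × 4 × 1 = 131,328,000 bytes.
Track B: 27 minutes = 1,620 s; 22,050 × 1,620 × 4 × 6 = 857,304,000 bytes.
Track C: 384,000 × 249 × 3 × 6 = 1,721,088,000 bytes.
Track D: 40,000 × 543 × 2 × 4 = 173,760,000 bytes.
Total = 2,883,480,000 bytes = 2883.5 MB.

2883.5 MB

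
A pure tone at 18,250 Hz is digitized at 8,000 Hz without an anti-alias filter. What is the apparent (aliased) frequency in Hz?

Nyquist = 8,000/2 = 4,000 Hz; 18,250 Hz exceeds it.
Alias = |18,250 − 2×8,000| = |18,250 − 16,000| = 2,250 Hz.

2,250 Hz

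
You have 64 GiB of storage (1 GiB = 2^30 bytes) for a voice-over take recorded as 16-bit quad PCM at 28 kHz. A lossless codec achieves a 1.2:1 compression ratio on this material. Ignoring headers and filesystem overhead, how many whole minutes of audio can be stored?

Uncompressed byte rate = 28,000 × 2 × 4 = 224,000 bytes/s.
After 1.2:1 compression, effective rate ≈ 186666.67 bytes/s.
Capacity = 64 × 1,073,741,824 = 68,719,476,736 bytes.
68,719,476,736 / effective rate ≈ 368140.05 s → 6,135 minutes.

6,135 minutes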